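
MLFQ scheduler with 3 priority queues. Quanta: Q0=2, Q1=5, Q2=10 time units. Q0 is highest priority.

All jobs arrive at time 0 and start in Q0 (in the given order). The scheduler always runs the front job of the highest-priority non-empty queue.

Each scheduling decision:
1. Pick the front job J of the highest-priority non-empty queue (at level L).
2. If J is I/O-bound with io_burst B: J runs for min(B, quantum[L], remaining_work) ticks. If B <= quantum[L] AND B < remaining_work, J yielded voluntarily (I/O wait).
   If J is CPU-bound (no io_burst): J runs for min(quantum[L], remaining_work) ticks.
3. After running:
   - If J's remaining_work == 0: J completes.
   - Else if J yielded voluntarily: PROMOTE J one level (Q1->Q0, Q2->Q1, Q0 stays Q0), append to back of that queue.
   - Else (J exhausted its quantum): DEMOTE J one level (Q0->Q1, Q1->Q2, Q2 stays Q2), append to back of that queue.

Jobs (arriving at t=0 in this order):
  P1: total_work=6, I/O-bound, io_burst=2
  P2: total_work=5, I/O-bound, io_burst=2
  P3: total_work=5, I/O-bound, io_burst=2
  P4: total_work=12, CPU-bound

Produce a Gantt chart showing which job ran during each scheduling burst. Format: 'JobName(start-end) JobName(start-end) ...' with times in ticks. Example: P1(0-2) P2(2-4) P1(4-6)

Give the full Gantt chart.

Answer: P1(0-2) P2(2-4) P3(4-6) P4(6-8) P1(8-10) P2(10-12) P3(12-14) P1(14-16) P2(16-17) P3(17-18) P4(18-23) P4(23-28)

Derivation:
t=0-2: P1@Q0 runs 2, rem=4, I/O yield, promote→Q0. Q0=[P2,P3,P4,P1] Q1=[] Q2=[]
t=2-4: P2@Q0 runs 2, rem=3, I/O yield, promote→Q0. Q0=[P3,P4,P1,P2] Q1=[] Q2=[]
t=4-6: P3@Q0 runs 2, rem=3, I/O yield, promote→Q0. Q0=[P4,P1,P2,P3] Q1=[] Q2=[]
t=6-8: P4@Q0 runs 2, rem=10, quantum used, demote→Q1. Q0=[P1,P2,P3] Q1=[P4] Q2=[]
t=8-10: P1@Q0 runs 2, rem=2, I/O yield, promote→Q0. Q0=[P2,P3,P1] Q1=[P4] Q2=[]
t=10-12: P2@Q0 runs 2, rem=1, I/O yield, promote→Q0. Q0=[P3,P1,P2] Q1=[P4] Q2=[]
t=12-14: P3@Q0 runs 2, rem=1, I/O yield, promote→Q0. Q0=[P1,P2,P3] Q1=[P4] Q2=[]
t=14-16: P1@Q0 runs 2, rem=0, completes. Q0=[P2,P3] Q1=[P4] Q2=[]
t=16-17: P2@Q0 runs 1, rem=0, completes. Q0=[P3] Q1=[P4] Q2=[]
t=17-18: P3@Q0 runs 1, rem=0, completes. Q0=[] Q1=[P4] Q2=[]
t=18-23: P4@Q1 runs 5, rem=5, quantum used, demote→Q2. Q0=[] Q1=[] Q2=[P4]
t=23-28: P4@Q2 runs 5, rem=0, completes. Q0=[] Q1=[] Q2=[]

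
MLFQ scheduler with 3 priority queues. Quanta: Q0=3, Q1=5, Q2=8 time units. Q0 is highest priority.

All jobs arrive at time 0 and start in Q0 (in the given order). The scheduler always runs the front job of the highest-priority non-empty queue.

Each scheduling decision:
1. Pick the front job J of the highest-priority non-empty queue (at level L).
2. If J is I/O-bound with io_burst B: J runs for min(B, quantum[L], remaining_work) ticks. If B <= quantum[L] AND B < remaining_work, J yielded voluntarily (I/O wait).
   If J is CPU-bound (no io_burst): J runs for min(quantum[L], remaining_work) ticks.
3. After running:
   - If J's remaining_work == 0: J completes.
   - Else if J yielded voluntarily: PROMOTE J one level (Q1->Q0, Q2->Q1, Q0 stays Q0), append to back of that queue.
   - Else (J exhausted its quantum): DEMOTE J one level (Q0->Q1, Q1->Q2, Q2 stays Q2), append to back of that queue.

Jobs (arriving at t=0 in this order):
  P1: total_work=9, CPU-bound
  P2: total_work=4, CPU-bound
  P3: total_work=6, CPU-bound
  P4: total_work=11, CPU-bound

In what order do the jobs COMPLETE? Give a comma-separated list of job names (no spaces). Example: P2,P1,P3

t=0-3: P1@Q0 runs 3, rem=6, quantum used, demote→Q1. Q0=[P2,P3,P4] Q1=[P1] Q2=[]
t=3-6: P2@Q0 runs 3, rem=1, quantum used, demote→Q1. Q0=[P3,P4] Q1=[P1,P2] Q2=[]
t=6-9: P3@Q0 runs 3, rem=3, quantum used, demote→Q1. Q0=[P4] Q1=[P1,P2,P3] Q2=[]
t=9-12: P4@Q0 runs 3, rem=8, quantum used, demote→Q1. Q0=[] Q1=[P1,P2,P3,P4] Q2=[]
t=12-17: P1@Q1 runs 5, rem=1, quantum used, demote→Q2. Q0=[] Q1=[P2,P3,P4] Q2=[P1]
t=17-18: P2@Q1 runs 1, rem=0, completes. Q0=[] Q1=[P3,P4] Q2=[P1]
t=18-21: P3@Q1 runs 3, rem=0, completes. Q0=[] Q1=[P4] Q2=[P1]
t=21-26: P4@Q1 runs 5, rem=3, quantum used, demote→Q2. Q0=[] Q1=[] Q2=[P1,P4]
t=26-27: P1@Q2 runs 1, rem=0, completes. Q0=[] Q1=[] Q2=[P4]
t=27-30: P4@Q2 runs 3, rem=0, completes. Q0=[] Q1=[] Q2=[]

Answer: P2,P3,P1,P4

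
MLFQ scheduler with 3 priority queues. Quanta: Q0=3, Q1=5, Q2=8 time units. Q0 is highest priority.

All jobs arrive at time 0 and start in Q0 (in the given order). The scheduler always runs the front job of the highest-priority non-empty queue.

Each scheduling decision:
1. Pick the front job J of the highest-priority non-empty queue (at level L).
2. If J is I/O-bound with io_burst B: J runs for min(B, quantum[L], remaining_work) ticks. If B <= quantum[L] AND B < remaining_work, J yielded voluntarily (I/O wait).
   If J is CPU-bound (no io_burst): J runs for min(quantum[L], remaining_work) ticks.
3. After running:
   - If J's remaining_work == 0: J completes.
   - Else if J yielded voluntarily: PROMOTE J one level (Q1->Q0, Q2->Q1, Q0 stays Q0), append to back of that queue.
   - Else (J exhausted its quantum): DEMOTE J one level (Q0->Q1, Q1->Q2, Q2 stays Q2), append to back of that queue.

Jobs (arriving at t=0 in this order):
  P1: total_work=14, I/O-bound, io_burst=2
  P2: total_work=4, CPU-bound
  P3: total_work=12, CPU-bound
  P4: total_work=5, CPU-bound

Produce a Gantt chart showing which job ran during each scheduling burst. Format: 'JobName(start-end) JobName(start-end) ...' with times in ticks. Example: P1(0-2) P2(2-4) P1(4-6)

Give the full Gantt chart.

t=0-2: P1@Q0 runs 2, rem=12, I/O yield, promote→Q0. Q0=[P2,P3,P4,P1] Q1=[] Q2=[]
t=2-5: P2@Q0 runs 3, rem=1, quantum used, demote→Q1. Q0=[P3,P4,P1] Q1=[P2] Q2=[]
t=5-8: P3@Q0 runs 3, rem=9, quantum used, demote→Q1. Q0=[P4,P1] Q1=[P2,P3] Q2=[]
t=8-11: P4@Q0 runs 3, rem=2, quantum used, demote→Q1. Q0=[P1] Q1=[P2,P3,P4] Q2=[]
t=11-13: P1@Q0 runs 2, rem=10, I/O yield, promote→Q0. Q0=[P1] Q1=[P2,P3,P4] Q2=[]
t=13-15: P1@Q0 runs 2, rem=8, I/O yield, promote→Q0. Q0=[P1] Q1=[P2,P3,P4] Q2=[]
t=15-17: P1@Q0 runs 2, rem=6, I/O yield, promote→Q0. Q0=[P1] Q1=[P2,P3,P4] Q2=[]
t=17-19: P1@Q0 runs 2, rem=4, I/O yield, promote→Q0. Q0=[P1] Q1=[P2,P3,P4] Q2=[]
t=19-21: P1@Q0 runs 2, rem=2, I/O yield, promote→Q0. Q0=[P1] Q1=[P2,P3,P4] Q2=[]
t=21-23: P1@Q0 runs 2, rem=0, completes. Q0=[] Q1=[P2,P3,P4] Q2=[]
t=23-24: P2@Q1 runs 1, rem=0, completes. Q0=[] Q1=[P3,P4] Q2=[]
t=24-29: P3@Q1 runs 5, rem=4, quantum used, demote→Q2. Q0=[] Q1=[P4] Q2=[P3]
t=29-31: P4@Q1 runs 2, rem=0, completes. Q0=[] Q1=[] Q2=[P3]
t=31-35: P3@Q2 runs 4, rem=0, completes. Q0=[] Q1=[] Q2=[]

Answer: P1(0-2) P2(2-5) P3(5-8) P4(8-11) P1(11-13) P1(13-15) P1(15-17) P1(17-19) P1(19-21) P1(21-23) P2(23-24) P3(24-29) P4(29-31) P3(31-35)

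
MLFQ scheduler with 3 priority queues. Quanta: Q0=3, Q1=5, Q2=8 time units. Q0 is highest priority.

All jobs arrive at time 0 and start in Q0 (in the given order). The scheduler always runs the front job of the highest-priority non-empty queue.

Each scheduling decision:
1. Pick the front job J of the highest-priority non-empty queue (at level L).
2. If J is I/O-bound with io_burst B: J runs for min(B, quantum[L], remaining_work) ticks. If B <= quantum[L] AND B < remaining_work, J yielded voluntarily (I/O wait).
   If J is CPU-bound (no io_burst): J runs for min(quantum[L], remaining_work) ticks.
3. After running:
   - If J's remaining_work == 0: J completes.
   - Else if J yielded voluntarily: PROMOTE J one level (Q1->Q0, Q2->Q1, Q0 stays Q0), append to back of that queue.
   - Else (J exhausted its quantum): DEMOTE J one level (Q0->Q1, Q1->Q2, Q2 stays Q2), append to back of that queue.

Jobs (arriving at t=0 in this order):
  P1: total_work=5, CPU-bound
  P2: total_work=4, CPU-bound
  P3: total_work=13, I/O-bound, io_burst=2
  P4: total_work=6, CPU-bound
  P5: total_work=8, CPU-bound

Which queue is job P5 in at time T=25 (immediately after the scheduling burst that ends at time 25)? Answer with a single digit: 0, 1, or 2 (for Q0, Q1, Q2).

Answer: 1

Derivation:
t=0-3: P1@Q0 runs 3, rem=2, quantum used, demote→Q1. Q0=[P2,P3,P4,P5] Q1=[P1] Q2=[]
t=3-6: P2@Q0 runs 3, rem=1, quantum used, demote→Q1. Q0=[P3,P4,P5] Q1=[P1,P2] Q2=[]
t=6-8: P3@Q0 runs 2, rem=11, I/O yield, promote→Q0. Q0=[P4,P5,P3] Q1=[P1,P2] Q2=[]
t=8-11: P4@Q0 runs 3, rem=3, quantum used, demote→Q1. Q0=[P5,P3] Q1=[P1,P2,P4] Q2=[]
t=11-14: P5@Q0 runs 3, rem=5, quantum used, demote→Q1. Q0=[P3] Q1=[P1,P2,P4,P5] Q2=[]
t=14-16: P3@Q0 runs 2, rem=9, I/O yield, promote→Q0. Q0=[P3] Q1=[P1,P2,P4,P5] Q2=[]
t=16-18: P3@Q0 runs 2, rem=7, I/O yield, promote→Q0. Q0=[P3] Q1=[P1,P2,P4,P5] Q2=[]
t=18-20: P3@Q0 runs 2, rem=5, I/O yield, promote→Q0. Q0=[P3] Q1=[P1,P2,P4,P5] Q2=[]
t=20-22: P3@Q0 runs 2, rem=3, I/O yield, promote→Q0. Q0=[P3] Q1=[P1,P2,P4,P5] Q2=[]
t=22-24: P3@Q0 runs 2, rem=1, I/O yield, promote→Q0. Q0=[P3] Q1=[P1,P2,P4,P5] Q2=[]
t=24-25: P3@Q0 runs 1, rem=0, completes. Q0=[] Q1=[P1,P2,P4,P5] Q2=[]
t=25-27: P1@Q1 runs 2, rem=0, completes. Q0=[] Q1=[P2,P4,P5] Q2=[]
t=27-28: P2@Q1 runs 1, rem=0, completes. Q0=[] Q1=[P4,P5] Q2=[]
t=28-31: P4@Q1 runs 3, rem=0, completes. Q0=[] Q1=[P5] Q2=[]
t=31-36: P5@Q1 runs 5, rem=0, completes. Q0=[] Q1=[] Q2=[]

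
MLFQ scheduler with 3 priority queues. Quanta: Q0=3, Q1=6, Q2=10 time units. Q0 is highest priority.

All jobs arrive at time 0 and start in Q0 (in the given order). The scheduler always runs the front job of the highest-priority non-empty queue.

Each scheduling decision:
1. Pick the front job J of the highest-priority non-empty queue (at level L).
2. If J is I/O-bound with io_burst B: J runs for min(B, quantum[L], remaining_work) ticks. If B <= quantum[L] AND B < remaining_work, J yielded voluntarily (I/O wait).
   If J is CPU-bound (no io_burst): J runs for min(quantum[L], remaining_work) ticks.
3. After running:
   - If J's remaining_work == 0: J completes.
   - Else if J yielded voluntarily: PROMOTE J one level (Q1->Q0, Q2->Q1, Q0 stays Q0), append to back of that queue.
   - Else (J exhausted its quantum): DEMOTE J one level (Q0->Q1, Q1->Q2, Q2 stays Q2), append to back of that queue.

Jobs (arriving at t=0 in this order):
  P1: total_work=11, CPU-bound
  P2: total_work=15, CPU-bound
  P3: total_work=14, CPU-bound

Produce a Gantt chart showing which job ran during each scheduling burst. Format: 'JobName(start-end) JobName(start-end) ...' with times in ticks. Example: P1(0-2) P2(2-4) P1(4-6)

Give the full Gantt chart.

Answer: P1(0-3) P2(3-6) P3(6-9) P1(9-15) P2(15-21) P3(21-27) P1(27-29) P2(29-35) P3(35-40)

Derivation:
t=0-3: P1@Q0 runs 3, rem=8, quantum used, demote→Q1. Q0=[P2,P3] Q1=[P1] Q2=[]
t=3-6: P2@Q0 runs 3, rem=12, quantum used, demote→Q1. Q0=[P3] Q1=[P1,P2] Q2=[]
t=6-9: P3@Q0 runs 3, rem=11, quantum used, demote→Q1. Q0=[] Q1=[P1,P2,P3] Q2=[]
t=9-15: P1@Q1 runs 6, rem=2, quantum used, demote→Q2. Q0=[] Q1=[P2,P3] Q2=[P1]
t=15-21: P2@Q1 runs 6, rem=6, quantum used, demote→Q2. Q0=[] Q1=[P3] Q2=[P1,P2]
t=21-27: P3@Q1 runs 6, rem=5, quantum used, demote→Q2. Q0=[] Q1=[] Q2=[P1,P2,P3]
t=27-29: P1@Q2 runs 2, rem=0, completes. Q0=[] Q1=[] Q2=[P2,P3]
t=29-35: P2@Q2 runs 6, rem=0, completes. Q0=[] Q1=[] Q2=[P3]
t=35-40: P3@Q2 runs 5, rem=0, completes. Q0=[] Q1=[] Q2=[]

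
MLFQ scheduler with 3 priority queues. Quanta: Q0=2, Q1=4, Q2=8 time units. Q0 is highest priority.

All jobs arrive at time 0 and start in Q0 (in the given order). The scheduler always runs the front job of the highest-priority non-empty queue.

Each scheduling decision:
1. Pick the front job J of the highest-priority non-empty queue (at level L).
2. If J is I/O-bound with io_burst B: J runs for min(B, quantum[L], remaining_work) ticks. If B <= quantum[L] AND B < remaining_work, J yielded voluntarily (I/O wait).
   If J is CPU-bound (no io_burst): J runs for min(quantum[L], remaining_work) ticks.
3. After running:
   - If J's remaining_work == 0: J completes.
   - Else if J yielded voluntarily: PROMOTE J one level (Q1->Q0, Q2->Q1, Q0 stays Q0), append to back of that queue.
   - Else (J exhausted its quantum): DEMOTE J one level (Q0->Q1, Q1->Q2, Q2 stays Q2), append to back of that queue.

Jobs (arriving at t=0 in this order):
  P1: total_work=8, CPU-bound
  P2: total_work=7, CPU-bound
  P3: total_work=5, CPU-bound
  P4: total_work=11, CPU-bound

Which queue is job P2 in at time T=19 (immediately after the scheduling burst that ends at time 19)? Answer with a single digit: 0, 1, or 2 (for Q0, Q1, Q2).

Answer: 2

Derivation:
t=0-2: P1@Q0 runs 2, rem=6, quantum used, demote→Q1. Q0=[P2,P3,P4] Q1=[P1] Q2=[]
t=2-4: P2@Q0 runs 2, rem=5, quantum used, demote→Q1. Q0=[P3,P4] Q1=[P1,P2] Q2=[]
t=4-6: P3@Q0 runs 2, rem=3, quantum used, demote→Q1. Q0=[P4] Q1=[P1,P2,P3] Q2=[]
t=6-8: P4@Q0 runs 2, rem=9, quantum used, demote→Q1. Q0=[] Q1=[P1,P2,P3,P4] Q2=[]
t=8-12: P1@Q1 runs 4, rem=2, quantum used, demote→Q2. Q0=[] Q1=[P2,P3,P4] Q2=[P1]
t=12-16: P2@Q1 runs 4, rem=1, quantum used, demote→Q2. Q0=[] Q1=[P3,P4] Q2=[P1,P2]
t=16-19: P3@Q1 runs 3, rem=0, completes. Q0=[] Q1=[P4] Q2=[P1,P2]
t=19-23: P4@Q1 runs 4, rem=5, quantum used, demote→Q2. Q0=[] Q1=[] Q2=[P1,P2,P4]
t=23-25: P1@Q2 runs 2, rem=0, completes. Q0=[] Q1=[] Q2=[P2,P4]
t=25-26: P2@Q2 runs 1, rem=0, completes. Q0=[] Q1=[] Q2=[P4]
t=26-31: P4@Q2 runs 5, rem=0, completes. Q0=[] Q1=[] Q2=[]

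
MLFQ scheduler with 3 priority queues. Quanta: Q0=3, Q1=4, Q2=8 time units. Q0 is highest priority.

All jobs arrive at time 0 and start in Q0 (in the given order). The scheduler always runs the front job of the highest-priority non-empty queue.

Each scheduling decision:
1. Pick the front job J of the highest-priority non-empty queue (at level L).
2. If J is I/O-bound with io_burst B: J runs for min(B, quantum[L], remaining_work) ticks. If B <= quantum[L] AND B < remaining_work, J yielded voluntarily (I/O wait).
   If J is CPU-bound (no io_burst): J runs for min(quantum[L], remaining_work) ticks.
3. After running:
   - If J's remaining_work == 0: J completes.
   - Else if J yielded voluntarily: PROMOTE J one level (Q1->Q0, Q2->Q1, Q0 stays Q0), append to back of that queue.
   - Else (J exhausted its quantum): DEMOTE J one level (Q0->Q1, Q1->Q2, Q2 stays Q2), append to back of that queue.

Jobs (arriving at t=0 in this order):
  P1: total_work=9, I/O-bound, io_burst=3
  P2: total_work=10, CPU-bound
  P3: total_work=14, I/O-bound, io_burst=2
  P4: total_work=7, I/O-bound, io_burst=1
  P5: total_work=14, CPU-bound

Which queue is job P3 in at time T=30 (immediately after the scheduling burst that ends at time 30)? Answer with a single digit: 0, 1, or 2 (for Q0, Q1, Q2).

t=0-3: P1@Q0 runs 3, rem=6, I/O yield, promote→Q0. Q0=[P2,P3,P4,P5,P1] Q1=[] Q2=[]
t=3-6: P2@Q0 runs 3, rem=7, quantum used, demote→Q1. Q0=[P3,P4,P5,P1] Q1=[P2] Q2=[]
t=6-8: P3@Q0 runs 2, rem=12, I/O yield, promote→Q0. Q0=[P4,P5,P1,P3] Q1=[P2] Q2=[]
t=8-9: P4@Q0 runs 1, rem=6, I/O yield, promote→Q0. Q0=[P5,P1,P3,P4] Q1=[P2] Q2=[]
t=9-12: P5@Q0 runs 3, rem=11, quantum used, demote→Q1. Q0=[P1,P3,P4] Q1=[P2,P5] Q2=[]
t=12-15: P1@Q0 runs 3, rem=3, I/O yield, promote→Q0. Q0=[P3,P4,P1] Q1=[P2,P5] Q2=[]
t=15-17: P3@Q0 runs 2, rem=10, I/O yield, promote→Q0. Q0=[P4,P1,P3] Q1=[P2,P5] Q2=[]
t=17-18: P4@Q0 runs 1, rem=5, I/O yield, promote→Q0. Q0=[P1,P3,P4] Q1=[P2,P5] Q2=[]
t=18-21: P1@Q0 runs 3, rem=0, completes. Q0=[P3,P4] Q1=[P2,P5] Q2=[]
t=21-23: P3@Q0 runs 2, rem=8, I/O yield, promote→Q0. Q0=[P4,P3] Q1=[P2,P5] Q2=[]
t=23-24: P4@Q0 runs 1, rem=4, I/O yield, promote→Q0. Q0=[P3,P4] Q1=[P2,P5] Q2=[]
t=24-26: P3@Q0 runs 2, rem=6, I/O yield, promote→Q0. Q0=[P4,P3] Q1=[P2,P5] Q2=[]
t=26-27: P4@Q0 runs 1, rem=3, I/O yield, promote→Q0. Q0=[P3,P4] Q1=[P2,P5] Q2=[]
t=27-29: P3@Q0 runs 2, rem=4, I/O yield, promote→Q0. Q0=[P4,P3] Q1=[P2,P5] Q2=[]
t=29-30: P4@Q0 runs 1, rem=2, I/O yield, promote→Q0. Q0=[P3,P4] Q1=[P2,P5] Q2=[]
t=30-32: P3@Q0 runs 2, rem=2, I/O yield, promote→Q0. Q0=[P4,P3] Q1=[P2,P5] Q2=[]
t=32-33: P4@Q0 runs 1, rem=1, I/O yield, promote→Q0. Q0=[P3,P4] Q1=[P2,P5] Q2=[]
t=33-35: P3@Q0 runs 2, rem=0, completes. Q0=[P4] Q1=[P2,P5] Q2=[]
t=35-36: P4@Q0 runs 1, rem=0, completes. Q0=[] Q1=[P2,P5] Q2=[]
t=36-40: P2@Q1 runs 4, rem=3, quantum used, demote→Q2. Q0=[] Q1=[P5] Q2=[P2]
t=40-44: P5@Q1 runs 4, rem=7, quantum used, demote→Q2. Q0=[] Q1=[] Q2=[P2,P5]
t=44-47: P2@Q2 runs 3, rem=0, completes. Q0=[] Q1=[] Q2=[P5]
t=47-54: P5@Q2 runs 7, rem=0, completes. Q0=[] Q1=[] Q2=[]

Answer: 0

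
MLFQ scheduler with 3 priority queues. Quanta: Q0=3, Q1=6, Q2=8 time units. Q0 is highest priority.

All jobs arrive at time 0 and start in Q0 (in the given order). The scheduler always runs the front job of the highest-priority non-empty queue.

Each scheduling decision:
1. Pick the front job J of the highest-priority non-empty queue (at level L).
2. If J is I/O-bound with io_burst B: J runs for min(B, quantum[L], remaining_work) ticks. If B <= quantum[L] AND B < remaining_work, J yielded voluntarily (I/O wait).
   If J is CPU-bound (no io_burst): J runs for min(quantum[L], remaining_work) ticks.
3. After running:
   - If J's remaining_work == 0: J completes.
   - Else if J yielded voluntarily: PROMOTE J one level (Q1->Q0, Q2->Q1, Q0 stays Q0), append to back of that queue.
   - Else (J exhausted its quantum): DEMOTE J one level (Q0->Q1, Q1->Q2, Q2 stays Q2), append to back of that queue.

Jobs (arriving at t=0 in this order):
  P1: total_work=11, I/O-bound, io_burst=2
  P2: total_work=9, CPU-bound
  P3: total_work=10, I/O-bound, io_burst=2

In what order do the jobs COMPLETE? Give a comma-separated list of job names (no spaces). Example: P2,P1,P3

Answer: P3,P1,P2

Derivation:
t=0-2: P1@Q0 runs 2, rem=9, I/O yield, promote→Q0. Q0=[P2,P3,P1] Q1=[] Q2=[]
t=2-5: P2@Q0 runs 3, rem=6, quantum used, demote→Q1. Q0=[P3,P1] Q1=[P2] Q2=[]
t=5-7: P3@Q0 runs 2, rem=8, I/O yield, promote→Q0. Q0=[P1,P3] Q1=[P2] Q2=[]
t=7-9: P1@Q0 runs 2, rem=7, I/O yield, promote→Q0. Q0=[P3,P1] Q1=[P2] Q2=[]
t=9-11: P3@Q0 runs 2, rem=6, I/O yield, promote→Q0. Q0=[P1,P3] Q1=[P2] Q2=[]
t=11-13: P1@Q0 runs 2, rem=5, I/O yield, promote→Q0. Q0=[P3,P1] Q1=[P2] Q2=[]
t=13-15: P3@Q0 runs 2, rem=4, I/O yield, promote→Q0. Q0=[P1,P3] Q1=[P2] Q2=[]
t=15-17: P1@Q0 runs 2, rem=3, I/O yield, promote→Q0. Q0=[P3,P1] Q1=[P2] Q2=[]
t=17-19: P3@Q0 runs 2, rem=2, I/O yield, promote→Q0. Q0=[P1,P3] Q1=[P2] Q2=[]
t=19-21: P1@Q0 runs 2, rem=1, I/O yield, promote→Q0. Q0=[P3,P1] Q1=[P2] Q2=[]
t=21-23: P3@Q0 runs 2, rem=0, completes. Q0=[P1] Q1=[P2] Q2=[]
t=23-24: P1@Q0 runs 1, rem=0, completes. Q0=[] Q1=[P2] Q2=[]
t=24-30: P2@Q1 runs 6, rem=0, completes. Q0=[] Q1=[] Q2=[]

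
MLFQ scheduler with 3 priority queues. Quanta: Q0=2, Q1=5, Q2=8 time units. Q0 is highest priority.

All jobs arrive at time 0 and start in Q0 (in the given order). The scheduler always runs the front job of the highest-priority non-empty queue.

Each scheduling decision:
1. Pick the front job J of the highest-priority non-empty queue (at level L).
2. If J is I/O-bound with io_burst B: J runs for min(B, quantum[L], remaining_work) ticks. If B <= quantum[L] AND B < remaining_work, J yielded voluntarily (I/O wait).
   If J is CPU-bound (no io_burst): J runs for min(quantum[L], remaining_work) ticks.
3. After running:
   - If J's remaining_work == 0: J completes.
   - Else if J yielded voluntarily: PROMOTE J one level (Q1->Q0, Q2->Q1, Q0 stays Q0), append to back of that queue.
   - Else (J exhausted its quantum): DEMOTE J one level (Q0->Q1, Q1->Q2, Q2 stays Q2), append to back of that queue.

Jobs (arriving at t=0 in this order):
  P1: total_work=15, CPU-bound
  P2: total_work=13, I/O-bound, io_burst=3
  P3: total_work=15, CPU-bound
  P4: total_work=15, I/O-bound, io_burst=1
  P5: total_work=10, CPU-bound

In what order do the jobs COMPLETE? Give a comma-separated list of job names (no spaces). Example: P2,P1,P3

Answer: P4,P2,P1,P3,P5

Derivation:
t=0-2: P1@Q0 runs 2, rem=13, quantum used, demote→Q1. Q0=[P2,P3,P4,P5] Q1=[P1] Q2=[]
t=2-4: P2@Q0 runs 2, rem=11, quantum used, demote→Q1. Q0=[P3,P4,P5] Q1=[P1,P2] Q2=[]
t=4-6: P3@Q0 runs 2, rem=13, quantum used, demote→Q1. Q0=[P4,P5] Q1=[P1,P2,P3] Q2=[]
t=6-7: P4@Q0 runs 1, rem=14, I/O yield, promote→Q0. Q0=[P5,P4] Q1=[P1,P2,P3] Q2=[]
t=7-9: P5@Q0 runs 2, rem=8, quantum used, demote→Q1. Q0=[P4] Q1=[P1,P2,P3,P5] Q2=[]
t=9-10: P4@Q0 runs 1, rem=13, I/O yield, promote→Q0. Q0=[P4] Q1=[P1,P2,P3,P5] Q2=[]
t=10-11: P4@Q0 runs 1, rem=12, I/O yield, promote→Q0. Q0=[P4] Q1=[P1,P2,P3,P5] Q2=[]
t=11-12: P4@Q0 runs 1, rem=11, I/O yield, promote→Q0. Q0=[P4] Q1=[P1,P2,P3,P5] Q2=[]
t=12-13: P4@Q0 runs 1, rem=10, I/O yield, promote→Q0. Q0=[P4] Q1=[P1,P2,P3,P5] Q2=[]
t=13-14: P4@Q0 runs 1, rem=9, I/O yield, promote→Q0. Q0=[P4] Q1=[P1,P2,P3,P5] Q2=[]
t=14-15: P4@Q0 runs 1, rem=8, I/O yield, promote→Q0. Q0=[P4] Q1=[P1,P2,P3,P5] Q2=[]
t=15-16: P4@Q0 runs 1, rem=7, I/O yield, promote→Q0. Q0=[P4] Q1=[P1,P2,P3,P5] Q2=[]
t=16-17: P4@Q0 runs 1, rem=6, I/O yield, promote→Q0. Q0=[P4] Q1=[P1,P2,P3,P5] Q2=[]
t=17-18: P4@Q0 runs 1, rem=5, I/O yield, promote→Q0. Q0=[P4] Q1=[P1,P2,P3,P5] Q2=[]
t=18-19: P4@Q0 runs 1, rem=4, I/O yield, promote→Q0. Q0=[P4] Q1=[P1,P2,P3,P5] Q2=[]
t=19-20: P4@Q0 runs 1, rem=3, I/O yield, promote→Q0. Q0=[P4] Q1=[P1,P2,P3,P5] Q2=[]
t=20-21: P4@Q0 runs 1, rem=2, I/O yield, promote→Q0. Q0=[P4] Q1=[P1,P2,P3,P5] Q2=[]
t=21-22: P4@Q0 runs 1, rem=1, I/O yield, promote→Q0. Q0=[P4] Q1=[P1,P2,P3,P5] Q2=[]
t=22-23: P4@Q0 runs 1, rem=0, completes. Q0=[] Q1=[P1,P2,P3,P5] Q2=[]
t=23-28: P1@Q1 runs 5, rem=8, quantum used, demote→Q2. Q0=[] Q1=[P2,P3,P5] Q2=[P1]
t=28-31: P2@Q1 runs 3, rem=8, I/O yield, promote→Q0. Q0=[P2] Q1=[P3,P5] Q2=[P1]
t=31-33: P2@Q0 runs 2, rem=6, quantum used, demote→Q1. Q0=[] Q1=[P3,P5,P2] Q2=[P1]
t=33-38: P3@Q1 runs 5, rem=8, quantum used, demote→Q2. Q0=[] Q1=[P5,P2] Q2=[P1,P3]
t=38-43: P5@Q1 runs 5, rem=3, quantum used, demote→Q2. Q0=[] Q1=[P2] Q2=[P1,P3,P5]
t=43-46: P2@Q1 runs 3, rem=3, I/O yield, promote→Q0. Q0=[P2] Q1=[] Q2=[P1,P3,P5]
t=46-48: P2@Q0 runs 2, rem=1, quantum used, demote→Q1. Q0=[] Q1=[P2] Q2=[P1,P3,P5]
t=48-49: P2@Q1 runs 1, rem=0, completes. Q0=[] Q1=[] Q2=[P1,P3,P5]
t=49-57: P1@Q2 runs 8, rem=0, completes. Q0=[] Q1=[] Q2=[P3,P5]
t=57-65: P3@Q2 runs 8, rem=0, completes. Q0=[] Q1=[] Q2=[P5]
t=65-68: P5@Q2 runs 3, rem=0, completes. Q0=[] Q1=[] Q2=[]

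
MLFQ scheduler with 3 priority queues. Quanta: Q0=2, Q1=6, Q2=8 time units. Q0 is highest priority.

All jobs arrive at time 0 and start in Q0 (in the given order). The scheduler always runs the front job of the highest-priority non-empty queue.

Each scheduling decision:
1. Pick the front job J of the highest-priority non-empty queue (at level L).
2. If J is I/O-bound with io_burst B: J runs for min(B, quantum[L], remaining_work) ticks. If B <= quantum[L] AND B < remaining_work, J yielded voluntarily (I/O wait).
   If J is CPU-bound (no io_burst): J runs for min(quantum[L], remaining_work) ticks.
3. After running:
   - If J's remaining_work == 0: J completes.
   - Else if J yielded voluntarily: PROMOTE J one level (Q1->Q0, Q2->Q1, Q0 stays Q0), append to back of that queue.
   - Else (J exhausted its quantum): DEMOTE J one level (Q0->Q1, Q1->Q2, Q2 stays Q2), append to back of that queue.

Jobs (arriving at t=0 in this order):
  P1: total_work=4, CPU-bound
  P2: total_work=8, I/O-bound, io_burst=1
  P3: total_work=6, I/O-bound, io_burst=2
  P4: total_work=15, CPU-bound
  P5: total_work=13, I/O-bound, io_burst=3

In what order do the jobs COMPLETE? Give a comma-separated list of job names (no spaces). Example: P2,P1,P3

t=0-2: P1@Q0 runs 2, rem=2, quantum used, demote→Q1. Q0=[P2,P3,P4,P5] Q1=[P1] Q2=[]
t=2-3: P2@Q0 runs 1, rem=7, I/O yield, promote→Q0. Q0=[P3,P4,P5,P2] Q1=[P1] Q2=[]
t=3-5: P3@Q0 runs 2, rem=4, I/O yield, promote→Q0. Q0=[P4,P5,P2,P3] Q1=[P1] Q2=[]
t=5-7: P4@Q0 runs 2, rem=13, quantum used, demote→Q1. Q0=[P5,P2,P3] Q1=[P1,P4] Q2=[]
t=7-9: P5@Q0 runs 2, rem=11, quantum used, demote→Q1. Q0=[P2,P3] Q1=[P1,P4,P5] Q2=[]
t=9-10: P2@Q0 runs 1, rem=6, I/O yield, promote→Q0. Q0=[P3,P2] Q1=[P1,P4,P5] Q2=[]
t=10-12: P3@Q0 runs 2, rem=2, I/O yield, promote→Q0. Q0=[P2,P3] Q1=[P1,P4,P5] Q2=[]
t=12-13: P2@Q0 runs 1, rem=5, I/O yield, promote→Q0. Q0=[P3,P2] Q1=[P1,P4,P5] Q2=[]
t=13-15: P3@Q0 runs 2, rem=0, completes. Q0=[P2] Q1=[P1,P4,P5] Q2=[]
t=15-16: P2@Q0 runs 1, rem=4, I/O yield, promote→Q0. Q0=[P2] Q1=[P1,P4,P5] Q2=[]
t=16-17: P2@Q0 runs 1, rem=3, I/O yield, promote→Q0. Q0=[P2] Q1=[P1,P4,P5] Q2=[]
t=17-18: P2@Q0 runs 1, rem=2, I/O yield, promote→Q0. Q0=[P2] Q1=[P1,P4,P5] Q2=[]
t=18-19: P2@Q0 runs 1, rem=1, I/O yield, promote→Q0. Q0=[P2] Q1=[P1,P4,P5] Q2=[]
t=19-20: P2@Q0 runs 1, rem=0, completes. Q0=[] Q1=[P1,P4,P5] Q2=[]
t=20-22: P1@Q1 runs 2, rem=0, completes. Q0=[] Q1=[P4,P5] Q2=[]
t=22-28: P4@Q1 runs 6, rem=7, quantum used, demote→Q2. Q0=[] Q1=[P5] Q2=[P4]
t=28-31: P5@Q1 runs 3, rem=8, I/O yield, promote→Q0. Q0=[P5] Q1=[] Q2=[P4]
t=31-33: P5@Q0 runs 2, rem=6, quantum used, demote→Q1. Q0=[] Q1=[P5] Q2=[P4]
t=33-36: P5@Q1 runs 3, rem=3, I/O yield, promote→Q0. Q0=[P5] Q1=[] Q2=[P4]
t=36-38: P5@Q0 runs 2, rem=1, quantum used, demote→Q1. Q0=[] Q1=[P5] Q2=[P4]
t=38-39: P5@Q1 runs 1, rem=0, completes. Q0=[] Q1=[] Q2=[P4]
t=39-46: P4@Q2 runs 7, rem=0, completes. Q0=[] Q1=[] Q2=[]

Answer: P3,P2,P1,P5,P4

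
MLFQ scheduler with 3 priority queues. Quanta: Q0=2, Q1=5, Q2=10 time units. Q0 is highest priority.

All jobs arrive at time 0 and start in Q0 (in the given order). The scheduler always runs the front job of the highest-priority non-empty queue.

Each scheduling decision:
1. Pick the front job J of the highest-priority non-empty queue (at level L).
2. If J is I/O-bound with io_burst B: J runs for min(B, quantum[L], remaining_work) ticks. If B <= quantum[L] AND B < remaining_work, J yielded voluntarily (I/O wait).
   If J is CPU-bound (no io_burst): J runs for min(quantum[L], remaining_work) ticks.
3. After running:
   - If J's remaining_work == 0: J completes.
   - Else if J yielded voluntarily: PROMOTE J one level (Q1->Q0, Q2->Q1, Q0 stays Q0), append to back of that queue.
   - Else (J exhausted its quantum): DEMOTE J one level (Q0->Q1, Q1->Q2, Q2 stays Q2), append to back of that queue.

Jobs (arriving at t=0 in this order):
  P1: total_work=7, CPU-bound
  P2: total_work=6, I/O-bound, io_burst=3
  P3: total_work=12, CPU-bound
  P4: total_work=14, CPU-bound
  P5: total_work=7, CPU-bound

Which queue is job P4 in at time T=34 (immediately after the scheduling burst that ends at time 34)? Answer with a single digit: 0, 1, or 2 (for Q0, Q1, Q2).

t=0-2: P1@Q0 runs 2, rem=5, quantum used, demote→Q1. Q0=[P2,P3,P4,P5] Q1=[P1] Q2=[]
t=2-4: P2@Q0 runs 2, rem=4, quantum used, demote→Q1. Q0=[P3,P4,P5] Q1=[P1,P2] Q2=[]
t=4-6: P3@Q0 runs 2, rem=10, quantum used, demote→Q1. Q0=[P4,P5] Q1=[P1,P2,P3] Q2=[]
t=6-8: P4@Q0 runs 2, rem=12, quantum used, demote→Q1. Q0=[P5] Q1=[P1,P2,P3,P4] Q2=[]
t=8-10: P5@Q0 runs 2, rem=5, quantum used, demote→Q1. Q0=[] Q1=[P1,P2,P3,P4,P5] Q2=[]
t=10-15: P1@Q1 runs 5, rem=0, completes. Q0=[] Q1=[P2,P3,P4,P5] Q2=[]
t=15-18: P2@Q1 runs 3, rem=1, I/O yield, promote→Q0. Q0=[P2] Q1=[P3,P4,P5] Q2=[]
t=18-19: P2@Q0 runs 1, rem=0, completes. Q0=[] Q1=[P3,P4,P5] Q2=[]
t=19-24: P3@Q1 runs 5, rem=5, quantum used, demote→Q2. Q0=[] Q1=[P4,P5] Q2=[P3]
t=24-29: P4@Q1 runs 5, rem=7, quantum used, demote→Q2. Q0=[] Q1=[P5] Q2=[P3,P4]
t=29-34: P5@Q1 runs 5, rem=0, completes. Q0=[] Q1=[] Q2=[P3,P4]
t=34-39: P3@Q2 runs 5, rem=0, completes. Q0=[] Q1=[] Q2=[P4]
t=39-46: P4@Q2 runs 7, rem=0, completes. Q0=[] Q1=[] Q2=[]

Answer: 2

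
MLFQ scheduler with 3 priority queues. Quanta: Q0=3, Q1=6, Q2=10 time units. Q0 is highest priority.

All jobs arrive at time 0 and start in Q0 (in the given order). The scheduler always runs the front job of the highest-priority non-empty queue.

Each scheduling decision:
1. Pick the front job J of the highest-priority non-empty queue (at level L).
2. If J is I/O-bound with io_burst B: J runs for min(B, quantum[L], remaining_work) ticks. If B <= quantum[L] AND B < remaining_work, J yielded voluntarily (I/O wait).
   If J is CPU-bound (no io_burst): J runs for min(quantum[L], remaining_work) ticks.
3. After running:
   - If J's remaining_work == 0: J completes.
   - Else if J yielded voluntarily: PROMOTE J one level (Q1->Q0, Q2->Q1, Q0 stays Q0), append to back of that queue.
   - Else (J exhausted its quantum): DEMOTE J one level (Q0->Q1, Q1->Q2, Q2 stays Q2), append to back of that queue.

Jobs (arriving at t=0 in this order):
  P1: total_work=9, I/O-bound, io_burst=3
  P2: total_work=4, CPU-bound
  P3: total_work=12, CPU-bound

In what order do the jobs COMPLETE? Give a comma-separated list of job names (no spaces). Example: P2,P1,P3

Answer: P1,P2,P3

Derivation:
t=0-3: P1@Q0 runs 3, rem=6, I/O yield, promote→Q0. Q0=[P2,P3,P1] Q1=[] Q2=[]
t=3-6: P2@Q0 runs 3, rem=1, quantum used, demote→Q1. Q0=[P3,P1] Q1=[P2] Q2=[]
t=6-9: P3@Q0 runs 3, rem=9, quantum used, demote→Q1. Q0=[P1] Q1=[P2,P3] Q2=[]
t=9-12: P1@Q0 runs 3, rem=3, I/O yield, promote→Q0. Q0=[P1] Q1=[P2,P3] Q2=[]
t=12-15: P1@Q0 runs 3, rem=0, completes. Q0=[] Q1=[P2,P3] Q2=[]
t=15-16: P2@Q1 runs 1, rem=0, completes. Q0=[] Q1=[P3] Q2=[]
t=16-22: P3@Q1 runs 6, rem=3, quantum used, demote→Q2. Q0=[] Q1=[] Q2=[P3]
t=22-25: P3@Q2 runs 3, rem=0, completes. Q0=[] Q1=[] Q2=[]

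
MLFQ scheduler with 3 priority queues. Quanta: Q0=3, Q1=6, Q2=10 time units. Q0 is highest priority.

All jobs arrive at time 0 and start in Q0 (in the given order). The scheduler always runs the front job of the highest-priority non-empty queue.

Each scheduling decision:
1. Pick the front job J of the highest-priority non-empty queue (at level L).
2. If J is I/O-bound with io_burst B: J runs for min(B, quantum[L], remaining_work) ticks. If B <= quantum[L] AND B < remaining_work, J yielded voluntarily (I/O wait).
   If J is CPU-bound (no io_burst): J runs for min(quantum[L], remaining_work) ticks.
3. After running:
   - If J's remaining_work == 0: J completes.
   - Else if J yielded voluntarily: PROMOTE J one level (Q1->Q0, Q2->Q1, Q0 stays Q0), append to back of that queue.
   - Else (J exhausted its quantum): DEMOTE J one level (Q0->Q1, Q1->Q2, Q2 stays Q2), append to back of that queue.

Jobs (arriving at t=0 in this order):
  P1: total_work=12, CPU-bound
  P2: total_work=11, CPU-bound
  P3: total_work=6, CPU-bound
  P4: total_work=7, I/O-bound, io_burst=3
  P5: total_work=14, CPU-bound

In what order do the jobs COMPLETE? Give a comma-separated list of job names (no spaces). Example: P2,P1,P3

t=0-3: P1@Q0 runs 3, rem=9, quantum used, demote→Q1. Q0=[P2,P3,P4,P5] Q1=[P1] Q2=[]
t=3-6: P2@Q0 runs 3, rem=8, quantum used, demote→Q1. Q0=[P3,P4,P5] Q1=[P1,P2] Q2=[]
t=6-9: P3@Q0 runs 3, rem=3, quantum used, demote→Q1. Q0=[P4,P5] Q1=[P1,P2,P3] Q2=[]
t=9-12: P4@Q0 runs 3, rem=4, I/O yield, promote→Q0. Q0=[P5,P4] Q1=[P1,P2,P3] Q2=[]
t=12-15: P5@Q0 runs 3, rem=11, quantum used, demote→Q1. Q0=[P4] Q1=[P1,P2,P3,P5] Q2=[]
t=15-18: P4@Q0 runs 3, rem=1, I/O yield, promote→Q0. Q0=[P4] Q1=[P1,P2,P3,P5] Q2=[]
t=18-19: P4@Q0 runs 1, rem=0, completes. Q0=[] Q1=[P1,P2,P3,P5] Q2=[]
t=19-25: P1@Q1 runs 6, rem=3, quantum used, demote→Q2. Q0=[] Q1=[P2,P3,P5] Q2=[P1]
t=25-31: P2@Q1 runs 6, rem=2, quantum used, demote→Q2. Q0=[] Q1=[P3,P5] Q2=[P1,P2]
t=31-34: P3@Q1 runs 3, rem=0, completes. Q0=[] Q1=[P5] Q2=[P1,P2]
t=34-40: P5@Q1 runs 6, rem=5, quantum used, demote→Q2. Q0=[] Q1=[] Q2=[P1,P2,P5]
t=40-43: P1@Q2 runs 3, rem=0, completes. Q0=[] Q1=[] Q2=[P2,P5]
t=43-45: P2@Q2 runs 2, rem=0, completes. Q0=[] Q1=[] Q2=[P5]
t=45-50: P5@Q2 runs 5, rem=0, completes. Q0=[] Q1=[] Q2=[]

Answer: P4,P3,P1,P2,P5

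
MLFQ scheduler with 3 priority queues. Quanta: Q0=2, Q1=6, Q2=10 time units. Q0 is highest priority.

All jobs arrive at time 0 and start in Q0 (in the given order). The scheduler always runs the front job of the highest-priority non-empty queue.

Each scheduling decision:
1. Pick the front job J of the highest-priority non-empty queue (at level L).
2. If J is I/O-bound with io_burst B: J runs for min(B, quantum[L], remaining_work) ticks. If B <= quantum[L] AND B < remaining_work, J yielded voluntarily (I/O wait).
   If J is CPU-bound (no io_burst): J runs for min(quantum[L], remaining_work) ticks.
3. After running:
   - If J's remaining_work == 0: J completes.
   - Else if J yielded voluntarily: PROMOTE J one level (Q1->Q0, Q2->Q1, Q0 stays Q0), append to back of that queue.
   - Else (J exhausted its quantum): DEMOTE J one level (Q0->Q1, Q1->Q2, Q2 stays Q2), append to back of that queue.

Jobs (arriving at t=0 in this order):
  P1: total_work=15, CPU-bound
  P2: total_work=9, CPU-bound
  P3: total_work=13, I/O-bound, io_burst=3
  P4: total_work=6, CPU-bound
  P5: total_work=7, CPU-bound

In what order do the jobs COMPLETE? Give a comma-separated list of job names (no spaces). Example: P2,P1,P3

Answer: P4,P5,P3,P1,P2

Derivation:
t=0-2: P1@Q0 runs 2, rem=13, quantum used, demote→Q1. Q0=[P2,P3,P4,P5] Q1=[P1] Q2=[]
t=2-4: P2@Q0 runs 2, rem=7, quantum used, demote→Q1. Q0=[P3,P4,P5] Q1=[P1,P2] Q2=[]
t=4-6: P3@Q0 runs 2, rem=11, quantum used, demote→Q1. Q0=[P4,P5] Q1=[P1,P2,P3] Q2=[]
t=6-8: P4@Q0 runs 2, rem=4, quantum used, demote→Q1. Q0=[P5] Q1=[P1,P2,P3,P4] Q2=[]
t=8-10: P5@Q0 runs 2, rem=5, quantum used, demote→Q1. Q0=[] Q1=[P1,P2,P3,P4,P5] Q2=[]
t=10-16: P1@Q1 runs 6, rem=7, quantum used, demote→Q2. Q0=[] Q1=[P2,P3,P4,P5] Q2=[P1]
t=16-22: P2@Q1 runs 6, rem=1, quantum used, demote→Q2. Q0=[] Q1=[P3,P4,P5] Q2=[P1,P2]
t=22-25: P3@Q1 runs 3, rem=8, I/O yield, promote→Q0. Q0=[P3] Q1=[P4,P5] Q2=[P1,P2]
t=25-27: P3@Q0 runs 2, rem=6, quantum used, demote→Q1. Q0=[] Q1=[P4,P5,P3] Q2=[P1,P2]
t=27-31: P4@Q1 runs 4, rem=0, completes. Q0=[] Q1=[P5,P3] Q2=[P1,P2]
t=31-36: P5@Q1 runs 5, rem=0, completes. Q0=[] Q1=[P3] Q2=[P1,P2]
t=36-39: P3@Q1 runs 3, rem=3, I/O yield, promote→Q0. Q0=[P3] Q1=[] Q2=[P1,P2]
t=39-41: P3@Q0 runs 2, rem=1, quantum used, demote→Q1. Q0=[] Q1=[P3] Q2=[P1,P2]
t=41-42: P3@Q1 runs 1, rem=0, completes. Q0=[] Q1=[] Q2=[P1,P2]
t=42-49: P1@Q2 runs 7, rem=0, completes. Q0=[] Q1=[] Q2=[P2]
t=49-50: P2@Q2 runs 1, rem=0, completes. Q0=[] Q1=[] Q2=[]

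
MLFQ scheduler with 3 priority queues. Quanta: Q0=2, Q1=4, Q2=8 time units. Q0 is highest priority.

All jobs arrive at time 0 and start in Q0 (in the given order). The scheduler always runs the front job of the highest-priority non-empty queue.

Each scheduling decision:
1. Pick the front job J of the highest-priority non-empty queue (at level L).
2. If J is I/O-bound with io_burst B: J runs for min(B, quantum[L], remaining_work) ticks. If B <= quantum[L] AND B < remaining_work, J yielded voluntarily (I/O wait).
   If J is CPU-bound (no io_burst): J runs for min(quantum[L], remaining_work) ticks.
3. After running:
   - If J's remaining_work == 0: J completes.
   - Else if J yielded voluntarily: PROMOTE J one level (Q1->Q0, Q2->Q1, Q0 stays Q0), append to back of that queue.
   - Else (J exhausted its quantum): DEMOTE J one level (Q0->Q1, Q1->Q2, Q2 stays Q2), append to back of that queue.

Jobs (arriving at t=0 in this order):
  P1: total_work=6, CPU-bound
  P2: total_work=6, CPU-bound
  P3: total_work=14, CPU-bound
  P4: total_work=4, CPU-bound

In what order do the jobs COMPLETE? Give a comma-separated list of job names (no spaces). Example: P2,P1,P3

t=0-2: P1@Q0 runs 2, rem=4, quantum used, demote→Q1. Q0=[P2,P3,P4] Q1=[P1] Q2=[]
t=2-4: P2@Q0 runs 2, rem=4, quantum used, demote→Q1. Q0=[P3,P4] Q1=[P1,P2] Q2=[]
t=4-6: P3@Q0 runs 2, rem=12, quantum used, demote→Q1. Q0=[P4] Q1=[P1,P2,P3] Q2=[]
t=6-8: P4@Q0 runs 2, rem=2, quantum used, demote→Q1. Q0=[] Q1=[P1,P2,P3,P4] Q2=[]
t=8-12: P1@Q1 runs 4, rem=0, completes. Q0=[] Q1=[P2,P3,P4] Q2=[]
t=12-16: P2@Q1 runs 4, rem=0, completes. Q0=[] Q1=[P3,P4] Q2=[]
t=16-20: P3@Q1 runs 4, rem=8, quantum used, demote→Q2. Q0=[] Q1=[P4] Q2=[P3]
t=20-22: P4@Q1 runs 2, rem=0, completes. Q0=[] Q1=[] Q2=[P3]
t=22-30: P3@Q2 runs 8, rem=0, completes. Q0=[] Q1=[] Q2=[]

Answer: P1,P2,P4,P3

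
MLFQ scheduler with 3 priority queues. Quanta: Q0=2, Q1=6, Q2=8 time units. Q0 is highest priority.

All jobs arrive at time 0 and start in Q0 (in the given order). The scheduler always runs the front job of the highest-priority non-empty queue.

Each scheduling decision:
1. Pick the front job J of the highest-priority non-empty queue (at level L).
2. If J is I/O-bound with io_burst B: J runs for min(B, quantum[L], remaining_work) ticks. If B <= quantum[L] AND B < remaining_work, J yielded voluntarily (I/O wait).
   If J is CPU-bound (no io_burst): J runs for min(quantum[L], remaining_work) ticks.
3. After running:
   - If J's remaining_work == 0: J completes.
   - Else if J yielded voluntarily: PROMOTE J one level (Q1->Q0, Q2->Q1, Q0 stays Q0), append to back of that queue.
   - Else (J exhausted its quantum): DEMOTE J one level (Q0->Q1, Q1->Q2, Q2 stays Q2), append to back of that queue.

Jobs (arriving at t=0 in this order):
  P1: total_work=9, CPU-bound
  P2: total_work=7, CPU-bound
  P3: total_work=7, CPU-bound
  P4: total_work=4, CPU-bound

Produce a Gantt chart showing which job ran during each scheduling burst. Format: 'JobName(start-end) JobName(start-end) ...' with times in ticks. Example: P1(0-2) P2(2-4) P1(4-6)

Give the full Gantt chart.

t=0-2: P1@Q0 runs 2, rem=7, quantum used, demote→Q1. Q0=[P2,P3,P4] Q1=[P1] Q2=[]
t=2-4: P2@Q0 runs 2, rem=5, quantum used, demote→Q1. Q0=[P3,P4] Q1=[P1,P2] Q2=[]
t=4-6: P3@Q0 runs 2, rem=5, quantum used, demote→Q1. Q0=[P4] Q1=[P1,P2,P3] Q2=[]
t=6-8: P4@Q0 runs 2, rem=2, quantum used, demote→Q1. Q0=[] Q1=[P1,P2,P3,P4] Q2=[]
t=8-14: P1@Q1 runs 6, rem=1, quantum used, demote→Q2. Q0=[] Q1=[P2,P3,P4] Q2=[P1]
t=14-19: P2@Q1 runs 5, rem=0, completes. Q0=[] Q1=[P3,P4] Q2=[P1]
t=19-24: P3@Q1 runs 5, rem=0, completes. Q0=[] Q1=[P4] Q2=[P1]
t=24-26: P4@Q1 runs 2, rem=0, completes. Q0=[] Q1=[] Q2=[P1]
t=26-27: P1@Q2 runs 1, rem=0, completes. Q0=[] Q1=[] Q2=[]

Answer: P1(0-2) P2(2-4) P3(4-6) P4(6-8) P1(8-14) P2(14-19) P3(19-24) P4(24-26) P1(26-27)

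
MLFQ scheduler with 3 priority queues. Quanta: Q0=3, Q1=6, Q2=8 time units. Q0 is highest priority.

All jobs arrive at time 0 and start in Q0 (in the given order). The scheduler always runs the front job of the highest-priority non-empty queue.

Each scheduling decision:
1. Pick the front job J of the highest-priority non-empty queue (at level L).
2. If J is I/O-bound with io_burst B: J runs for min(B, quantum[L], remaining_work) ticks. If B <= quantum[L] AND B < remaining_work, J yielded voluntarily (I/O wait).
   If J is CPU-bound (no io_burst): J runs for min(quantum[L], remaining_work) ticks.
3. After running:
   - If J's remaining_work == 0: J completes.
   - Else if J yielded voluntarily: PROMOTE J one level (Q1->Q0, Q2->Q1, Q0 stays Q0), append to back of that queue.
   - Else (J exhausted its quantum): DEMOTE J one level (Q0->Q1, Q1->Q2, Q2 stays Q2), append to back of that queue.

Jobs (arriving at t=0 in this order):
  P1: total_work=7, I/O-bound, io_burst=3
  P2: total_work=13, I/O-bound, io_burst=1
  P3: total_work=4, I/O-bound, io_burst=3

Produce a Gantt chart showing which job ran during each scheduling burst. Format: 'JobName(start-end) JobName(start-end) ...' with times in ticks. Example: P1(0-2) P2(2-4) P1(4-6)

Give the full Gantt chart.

Answer: P1(0-3) P2(3-4) P3(4-7) P1(7-10) P2(10-11) P3(11-12) P1(12-13) P2(13-14) P2(14-15) P2(15-16) P2(16-17) P2(17-18) P2(18-19) P2(19-20) P2(20-21) P2(21-22) P2(22-23) P2(23-24)

Derivation:
t=0-3: P1@Q0 runs 3, rem=4, I/O yield, promote→Q0. Q0=[P2,P3,P1] Q1=[] Q2=[]
t=3-4: P2@Q0 runs 1, rem=12, I/O yield, promote→Q0. Q0=[P3,P1,P2] Q1=[] Q2=[]
t=4-7: P3@Q0 runs 3, rem=1, I/O yield, promote→Q0. Q0=[P1,P2,P3] Q1=[] Q2=[]
t=7-10: P1@Q0 runs 3, rem=1, I/O yield, promote→Q0. Q0=[P2,P3,P1] Q1=[] Q2=[]
t=10-11: P2@Q0 runs 1, rem=11, I/O yield, promote→Q0. Q0=[P3,P1,P2] Q1=[] Q2=[]
t=11-12: P3@Q0 runs 1, rem=0, completes. Q0=[P1,P2] Q1=[] Q2=[]
t=12-13: P1@Q0 runs 1, rem=0, completes. Q0=[P2] Q1=[] Q2=[]
t=13-14: P2@Q0 runs 1, rem=10, I/O yield, promote→Q0. Q0=[P2] Q1=[] Q2=[]
t=14-15: P2@Q0 runs 1, rem=9, I/O yield, promote→Q0. Q0=[P2] Q1=[] Q2=[]
t=15-16: P2@Q0 runs 1, rem=8, I/O yield, promote→Q0. Q0=[P2] Q1=[] Q2=[]
t=16-17: P2@Q0 runs 1, rem=7, I/O yield, promote→Q0. Q0=[P2] Q1=[] Q2=[]
t=17-18: P2@Q0 runs 1, rem=6, I/O yield, promote→Q0. Q0=[P2] Q1=[] Q2=[]
t=18-19: P2@Q0 runs 1, rem=5, I/O yield, promote→Q0. Q0=[P2] Q1=[] Q2=[]
t=19-20: P2@Q0 runs 1, rem=4, I/O yield, promote→Q0. Q0=[P2] Q1=[] Q2=[]
t=20-21: P2@Q0 runs 1, rem=3, I/O yield, promote→Q0. Q0=[P2] Q1=[] Q2=[]
t=21-22: P2@Q0 runs 1, rem=2, I/O yield, promote→Q0. Q0=[P2] Q1=[] Q2=[]
t=22-23: P2@Q0 runs 1, rem=1, I/O yield, promote→Q0. Q0=[P2] Q1=[] Q2=[]
t=23-24: P2@Q0 runs 1, rem=0, completes. Q0=[] Q1=[] Q2=[]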